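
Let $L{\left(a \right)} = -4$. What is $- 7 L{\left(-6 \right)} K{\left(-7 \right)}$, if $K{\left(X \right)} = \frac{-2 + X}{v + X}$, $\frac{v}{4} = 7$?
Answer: $-12$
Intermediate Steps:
$v = 28$ ($v = 4 \cdot 7 = 28$)
$K{\left(X \right)} = \frac{-2 + X}{28 + X}$
$- 7 L{\left(-6 \right)} K{\left(-7 \right)} = \left(-7\right) \left(-4\right) \frac{-2 - 7}{28 - 7} = 28 \cdot \frac{1}{21} \left(-9\right) = 28 \left(- \frac{3}{7}\right) = -12$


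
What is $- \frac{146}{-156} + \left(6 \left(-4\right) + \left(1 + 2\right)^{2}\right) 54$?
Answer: $- \frac{63107}{78} \approx -809.06$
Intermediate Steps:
$- \frac{146}{-156} + \left(6 \left(-4\right) + \left(1 + 2\right)^{2}\right) 54 = \left(-146\right) \left(- \frac{1}{156}\right) + \left(-24 + 3^{2}\right) 54 = \frac{73}{78} + \left(-24 + 9\right) 54 = \frac{73}{78} - 810 = - \frac{63107}{78}$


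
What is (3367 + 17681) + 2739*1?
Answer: 23787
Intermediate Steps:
(3367 + 17681) + 2739*1 = 21048 + 2739 = 23787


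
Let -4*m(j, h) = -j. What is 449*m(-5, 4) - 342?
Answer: -3613/4 ≈ -903.25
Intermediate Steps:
m(j, h) = j/4 (m(j, h) = -(-1)*j/4 = j/4)
449*m(-5, 4) - 342 = 449*((¼)*(-5)) - 342 = 449*(-5/4) - 342 = -2245/4 - 342 = -3613/4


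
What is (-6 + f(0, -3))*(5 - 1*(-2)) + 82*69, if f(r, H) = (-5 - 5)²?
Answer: 6316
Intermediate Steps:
f(r, H) = 100 (f(r, H) = (-10)² = 100)
(-6 + f(0, -3))*(5 - 1*(-2)) + 82*69 = (-6 + 100)*(5 - 1*(-2)) + 82*69 = 94*(5 + 2) + 5658 = 94*7 + 5658 = 658 + 5658 = 6316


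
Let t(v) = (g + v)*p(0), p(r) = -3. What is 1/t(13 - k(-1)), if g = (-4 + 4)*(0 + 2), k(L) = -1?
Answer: -1/42 ≈ -0.023810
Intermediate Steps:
g = 0 (g = 0*2 = 0)
t(v) = -3*v (t(v) = (0 + v)*(-3) = v*(-3) = -3*v)
1/t(13 - k(-1)) = 1/(-3*(13 - 1*(-1))) = 1/(-3*(13 + 1)) = 1/(-3*14) = 1/(-42) = -1/42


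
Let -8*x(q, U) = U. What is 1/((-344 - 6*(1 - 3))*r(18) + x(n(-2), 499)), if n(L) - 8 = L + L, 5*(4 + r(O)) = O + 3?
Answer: -40/5151 ≈ -0.0077655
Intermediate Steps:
r(O) = -17/5 + O/5 (r(O) = -4 + (O + 3)/5 = -4 + (3 + O)/5 = -4 + (3/5 + O/5) = -17/5 + O/5)
n(L) = 8 + 2*L (n(L) = 8 + (L + L) = 8 + 2*L)
x(q, U) = -U/8
1/((-344 - 6*(1 - 3))*r(18) + x(n(-2), 499)) = 1/((-344 - 6*(1 - 3))*(-17/5 + (1/5)*18) - 1/8*499) = 1/((-344 - 6*(-2))*(-17/5 + 18/5) - 499/8) = 1/((-344 + 12)*(1/5) - 499/8) = 1/(-332*1/5 - 499/8) = 1/(-332/5 - 499/8) = 1/(-5151/40) = -40/5151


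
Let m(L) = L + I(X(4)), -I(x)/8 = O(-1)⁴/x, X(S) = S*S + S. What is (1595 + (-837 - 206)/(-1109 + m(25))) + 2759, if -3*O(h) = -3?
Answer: 23612603/5422 ≈ 4355.0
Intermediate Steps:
O(h) = 1 (O(h) = -⅓*(-3) = 1)
X(S) = S + S² (X(S) = S² + S = S + S²)
I(x) = -8/x (I(x) = -8*1⁴/x = -8/x)
m(L) = -⅖ + L (m(L) = L - 8*1/(4*(1 + 4)) = L - 8/(4*5) = L - 8/20 = L - 8*1/20 = L - ⅖ = -⅖ + L)
(1595 + (-837 - 206)/(-1109 + m(25))) + 2759 = (1595 + (-837 - 206)/(-1109 + (-⅖ + 25))) + 2759 = (1595 - 1043/(-1109 + 123/5)) + 2759 = (1595 - 1043/(-5422/5)) + 2759 = (1595 - 1043*(-5/5422)) + 2759 = (1595 + 5215/5422) + 2759 = 8653305/5422 + 2759 = 23612603/5422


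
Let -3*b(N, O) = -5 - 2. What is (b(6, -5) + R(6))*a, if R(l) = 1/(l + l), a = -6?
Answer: -29/2 ≈ -14.500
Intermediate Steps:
R(l) = 1/(2*l)
b(N, O) = 7/3 (b(N, O) = -(-5 - 2)/3 = -⅓*(-7) = 7/3)
(b(6, -5) + R(6))*a = (7/3 + (½)/6)*(-6) = (7/3 + (½)*(⅙))*(-6) = (7/3 + 1/12)*(-6) = (29/12)*(-6) = -29/2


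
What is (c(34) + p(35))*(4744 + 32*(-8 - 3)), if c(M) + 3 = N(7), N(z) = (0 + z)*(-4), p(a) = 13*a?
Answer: 1862208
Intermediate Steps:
N(z) = -4*z (N(z) = z*(-4) = -4*z)
c(M) = -31 (c(M) = -3 - 4*7 = -3 - 28 = -31)
(c(34) + p(35))*(4744 + 32*(-8 - 3)) = (-31 + 13*35)*(4744 + 32*(-8 - 3)) = (-31 + 455)*(4744 + 32*(-11)) = 424*(4744 - 352) = 424*4392 = 1862208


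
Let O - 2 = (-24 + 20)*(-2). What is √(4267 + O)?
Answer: √4277 ≈ 65.399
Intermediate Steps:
O = 10 (O = 2 + (-24 + 20)*(-2) = 2 - 4*(-2) = 2 + 8 = 10)
√(4267 + O) = √(4267 + 10) = √4277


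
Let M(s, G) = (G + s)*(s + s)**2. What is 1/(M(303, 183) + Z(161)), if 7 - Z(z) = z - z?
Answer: 1/178476703 ≈ 5.6030e-9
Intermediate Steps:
Z(z) = 7 (Z(z) = 7 - (z - z) = 7 - 1*0 = 7 + 0 = 7)
M(s, G) = 4*s**2*(G + s) (M(s, G) = (G + s)*(2*s)**2 = (G + s)*(4*s**2) = 4*s**2*(G + s))
1/(M(303, 183) + Z(161)) = 1/(4*303**2*(183 + 303) + 7) = 1/(4*91809*486 + 7) = 1/(178476696 + 7) = 1/178476703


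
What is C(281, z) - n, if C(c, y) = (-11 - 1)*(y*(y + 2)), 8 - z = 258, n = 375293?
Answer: -1119293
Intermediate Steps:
z = -250 (z = 8 - 1*258 = 8 - 258 = -250)
C(c, y) = -12*y*(2 + y)
C(281, z) - n = -12*(-250)*(2 - 250) - 1*375293 = -12*(-250)*(-248) - 375293 = -744000 - 375293 = -1119293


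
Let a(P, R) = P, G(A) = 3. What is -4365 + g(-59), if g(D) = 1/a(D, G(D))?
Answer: -257536/59 ≈ -4365.0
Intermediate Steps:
g(D) = 1/D
-4365 + g(-59) = -4365 + 1/(-59) = -4365 - 1/59 = -257536/59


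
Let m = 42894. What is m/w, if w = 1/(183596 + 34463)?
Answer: 9353422746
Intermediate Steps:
w = 1/218059 ≈ 4.5859e-6
m/w = 42894/(1/218059) = 42894*218059 = 9353422746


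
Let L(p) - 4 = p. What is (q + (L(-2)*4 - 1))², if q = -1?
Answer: 36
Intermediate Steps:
L(p) = 4 + p
(q + (L(-2)*4 - 1))² = (-1 + ((4 - 2)*4 - 1))² = (-1 + (2*4 - 1))² = (-1 + (8 - 1))² = (-1 + 7)² = 6² = 36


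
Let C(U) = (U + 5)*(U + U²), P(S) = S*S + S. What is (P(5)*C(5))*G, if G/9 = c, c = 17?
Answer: 1377000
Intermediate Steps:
P(S) = S + S² (P(S) = S² + S = S + S²)
G = 153 (G = 9*17 = 153)
C(U) = (5 + U)*(U + U²)
(P(5)*C(5))*G = ((5*(1 + 5))*(5*(5 + 5² + 6*5)))*153 = ((5*6)*(5*(5 + 25 + 30)))*153 = (30*(5*60))*153 = (30*300)*153 = 9000*153 = 1377000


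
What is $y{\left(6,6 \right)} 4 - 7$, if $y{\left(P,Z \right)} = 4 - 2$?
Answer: $1$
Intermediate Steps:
$y{\left(P,Z \right)} = 2$ ($y{\left(P,Z \right)} = 4 - 2 = 2$)
$y{\left(6,6 \right)} 4 - 7 = 2 \cdot 4 - 7 = 8 - 7 = 1$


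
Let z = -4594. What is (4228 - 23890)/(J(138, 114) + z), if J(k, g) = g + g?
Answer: 9831/2183 ≈ 4.5034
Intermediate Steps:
J(k, g) = 2*g
(4228 - 23890)/(J(138, 114) + z) = (4228 - 23890)/(2*114 - 4594) = -19662/(228 - 4594) = -19662/(-4366) = -19662*(-1/4366) = 9831/2183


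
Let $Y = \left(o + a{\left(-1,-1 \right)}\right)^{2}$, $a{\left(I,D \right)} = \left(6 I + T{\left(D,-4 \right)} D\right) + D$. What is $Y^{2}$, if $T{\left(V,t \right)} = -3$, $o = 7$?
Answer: $81$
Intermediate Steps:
$a{\left(I,D \right)} = - 2 D + 6 I$ ($a{\left(I,D \right)} = \left(6 I - 3 D\right) + D = \left(- 3 D + 6 I\right) + D = - 2 D + 6 I$)
$Y = 9$ ($Y = \left(7 + \left(\left(-2\right) \left(-1\right) + 6 \left(-1\right)\right)\right)^{2} = \left(7 + \left(2 - 6\right)\right)^{2} = \left(7 - 4\right)^{2} = 3^{2} = 9$)
$Y^{2} = 9^{2} = 81$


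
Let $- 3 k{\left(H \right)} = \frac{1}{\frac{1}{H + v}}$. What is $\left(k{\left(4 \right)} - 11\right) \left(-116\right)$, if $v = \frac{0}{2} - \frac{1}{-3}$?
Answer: $\frac{12992}{9} \approx 1443.6$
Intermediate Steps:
$v = \frac{1}{3}$ ($v = 0 \cdot \frac{1}{2} - - \frac{1}{3} = 0 + \frac{1}{3} = \frac{1}{3} \approx 0.33333$)
$k{\left(H \right)} = - \frac{1}{9} - \frac{H}{3}$ ($k{\left(H \right)} = - \frac{1}{3 \frac{1}{H + \frac{1}{3}}} = - \frac{1}{3 \frac{1}{\frac{1}{3} + H}} = - \frac{\frac{1}{3} + H}{3} = - \frac{1}{9} - \frac{H}{3}$)
$\left(k{\left(4 \right)} - 11\right) \left(-116\right) = \left(\left(- \frac{1}{9} - \frac{4}{3}\right) - 11\right) \left(-116\right) = \left(- \frac{13}{9} - 11\right) \left(-116\right) = \left(- \frac{112}{9}\right) \left(-116\right) = \frac{12992}{9}$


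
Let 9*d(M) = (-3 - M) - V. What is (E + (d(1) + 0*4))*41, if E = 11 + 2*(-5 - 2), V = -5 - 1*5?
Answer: -287/3 ≈ -95.667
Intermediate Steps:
V = -10 (V = -5 - 5 = -10)
d(M) = 7/9 - M/9 (d(M) = ((-3 - M) - 1*(-10))/9 = ((-3 - M) + 10)/9 = (7 - M)/9 = 7/9 - M/9)
E = -3 (E = 11 + 2*(-7) = 11 - 14 = -3)
(E + (d(1) + 0*4))*41 = (-3 + ((7/9 - 1/9*1) + 0*4))*41 = (-3 + ((7/9 - 1/9) + 0))*41 = (-3 + (2/3 + 0))*41 = (-3 + 2/3)*41 = -7/3*41 = -287/3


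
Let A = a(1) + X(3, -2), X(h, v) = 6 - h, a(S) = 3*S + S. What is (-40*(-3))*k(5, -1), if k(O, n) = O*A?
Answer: 4200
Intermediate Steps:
a(S) = 4*S
A = 7 (A = 4*1 + (6 - 1*3) = 4 + (6 - 3) = 4 + 3 = 7)
k(O, n) = 7*O (k(O, n) = O*7 = 7*O)
(-40*(-3))*k(5, -1) = (-40*(-3))*(7*5) = 120*35 = 4200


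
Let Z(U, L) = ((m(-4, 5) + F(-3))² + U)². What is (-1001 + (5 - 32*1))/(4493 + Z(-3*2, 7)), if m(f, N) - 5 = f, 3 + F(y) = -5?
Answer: -514/3171 ≈ -0.16209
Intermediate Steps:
F(y) = -8 (F(y) = -3 - 5 = -8)
m(f, N) = 5 + f
Z(U, L) = (49 + U)² (Z(U, L) = (((5 - 4) - 8)² + U)² = ((1 - 8)² + U)² = ((-7)² + U)² = (49 + U)²)
(-1001 + (5 - 32*1))/(4493 + Z(-3*2, 7)) = (-1001 + (5 - 32*1))/(4493 + (49 - 3*2)²) = (-1001 + (5 - 32))/(4493 + (49 - 6)²) = (-1001 - 27)/(4493 + 43²) = -1028/(4493 + 1849) = -1028/6342 = -1028*1/6342 = -514/3171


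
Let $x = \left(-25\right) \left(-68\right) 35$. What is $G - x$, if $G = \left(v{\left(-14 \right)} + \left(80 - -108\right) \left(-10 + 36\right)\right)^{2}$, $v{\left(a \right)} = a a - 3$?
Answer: $25757061$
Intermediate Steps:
$x = 59500$ ($x = 1700 \cdot 35 = 59500$)
$v{\left(a \right)} = -3 + a^{2}$ ($v{\left(a \right)} = a^{2} - 3 = -3 + a^{2}$)
$G = 25816561$ ($G = \left(\left(-3 + \left(-14\right)^{2}\right) + \left(80 - -108\right) \left(-10 + 36\right)\right)^{2} = \left(\left(-3 + 196\right) + \left(80 + 108\right) 26\right)^{2} = \left(193 + 188 \cdot 26\right)^{2} = \left(193 + 4888\right)^{2} = 5081^{2} = 25816561$)
$G - x = 25816561 - 59500 = 25757061$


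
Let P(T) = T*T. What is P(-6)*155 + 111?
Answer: 5691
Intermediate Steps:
P(T) = T²
P(-6)*155 + 111 = (-6)²*155 + 111 = 36*155 + 111 = 5580 + 111 = 5691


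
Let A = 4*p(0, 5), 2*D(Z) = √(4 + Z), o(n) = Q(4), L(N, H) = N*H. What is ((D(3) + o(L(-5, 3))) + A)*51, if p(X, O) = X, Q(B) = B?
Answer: 204 + 51*√7/2 ≈ 271.47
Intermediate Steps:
L(N, H) = H*N
o(n) = 4
D(Z) = √(4 + Z)/2
A = 0 (A = 4*0 = 0)
((D(3) + o(L(-5, 3))) + A)*51 = ((√(4 + 3)/2 + 4) + 0)*51 = ((√7/2 + 4) + 0)*51 = ((4 + √7/2) + 0)*51 = (4 + √7/2)*51 = 204 + 51*√7/2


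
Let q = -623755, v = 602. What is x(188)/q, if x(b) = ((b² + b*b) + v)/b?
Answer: -7129/11726594 ≈ -0.00060793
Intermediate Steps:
x(b) = (602 + 2*b²)/b (x(b) = ((b² + b*b) + 602)/b = ((b² + b²) + 602)/b = (2*b² + 602)/b = (602 + 2*b²)/b)
x(188)/q = (2*188 + 602/188)/(-623755) = (376 + 602*(1/188))*(-1/623755) = (376 + 301/94)*(-1/623755) = (35645/94)*(-1/623755) = -7129/11726594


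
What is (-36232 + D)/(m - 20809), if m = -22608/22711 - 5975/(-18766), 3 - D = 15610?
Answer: 22093503217214/8868972535937 ≈ 2.4911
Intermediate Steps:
D = -15607 (D = 3 - 1*15610 = 3 - 15610 = -15607)
m = -288563503/426194626 (m = -22608*1/22711 - 5975*(-1/18766) = -22608/22711 + 5975/18766 = -288563503/426194626 ≈ -0.67707)
(-36232 + D)/(m - 20809) = (-36232 - 15607)/(-288563503/426194626 - 20809) = -51839/(-8868972535937/426194626) = -51839*(-426194626/8868972535937) = 22093503217214/8868972535937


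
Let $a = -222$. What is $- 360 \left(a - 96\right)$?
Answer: $114480$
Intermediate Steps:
$- 360 \left(a - 96\right) = - 360 \left(-222 - 96\right) = \left(-360\right) \left(-318\right) = 114480$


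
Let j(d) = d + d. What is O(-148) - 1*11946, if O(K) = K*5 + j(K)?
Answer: -12982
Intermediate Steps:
j(d) = 2*d
O(K) = 7*K (O(K) = K*5 + 2*K = 5*K + 2*K = 7*K)
O(-148) - 1*11946 = 7*(-148) - 1*11946 = -1036 - 11946 = -12982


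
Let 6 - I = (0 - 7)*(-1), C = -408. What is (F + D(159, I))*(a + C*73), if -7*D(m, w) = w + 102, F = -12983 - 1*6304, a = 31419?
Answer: -220904850/7 ≈ -3.1558e+7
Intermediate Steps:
F = -19287 (F = -12983 - 6304 = -19287)
I = -1 (I = 6 - (0 - 7)*(-1) = 6 - (-7)*(-1) = 6 - 1*7 = 6 - 7 = -1)
D(m, w) = -102/7 - w/7 (D(m, w) = -(w + 102)/7 = -(102 + w)/7 = -102/7 - w/7)
(F + D(159, I))*(a + C*73) = (-19287 + (-102/7 - ⅐*(-1)))*(31419 - 408*73) = (-19287 + (-102/7 + ⅐))*(31419 - 29784) = (-19287 - 101/7)*1635 = -135110/7*1635 = -220904850/7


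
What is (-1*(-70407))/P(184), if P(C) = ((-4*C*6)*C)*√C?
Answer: -23469*√46/24918016 ≈ -0.0063879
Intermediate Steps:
P(C) = -24*C^(5/2) (P(C) = ((-24*C)*C)*√C = (-24*C²)*√C = -24*C^(5/2))
(-1*(-70407))/P(184) = (-1*(-70407))/((-1625088*√46)) = 70407/((-1625088*√46)) = 70407*(-√46/74754048) = -23469*√46/24918016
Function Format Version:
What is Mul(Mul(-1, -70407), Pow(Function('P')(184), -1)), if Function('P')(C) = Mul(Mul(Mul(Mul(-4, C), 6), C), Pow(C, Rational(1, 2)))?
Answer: Mul(Rational(-23469, 24918016), Pow(46, Rational(1, 2))) ≈ -0.0063879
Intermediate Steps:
Function('P')(C) = Mul(-24, Pow(C, Rational(5, 2))) (Function('P')(C) = Mul(Mul(Mul(-24, C), C), Pow(C, Rational(1, 2))) = Mul(Mul(-24, Pow(C, 2)), Pow(C, Rational(1, 2))) = Mul(-24, Pow(C, Rational(5, 2))))
Mul(Mul(-1, -70407), Pow(Function('P')(184), -1)) = Mul(Mul(-1, -70407), Pow(Mul(-24, Pow(184, Rational(5, 2))), -1)) = Mul(70407, Pow(Mul(-24, Mul(67712, Pow(46, Rational(1, 2)))), -1)) = Mul(70407, Pow(Mul(-1625088, Pow(46, Rational(1, 2))), -1)) = Mul(70407, Mul(Rational(-1, 74754048), Pow(46, Rational(1, 2)))) = Mul(Rational(-23469, 24918016), Pow(46, Rational(1, 2)))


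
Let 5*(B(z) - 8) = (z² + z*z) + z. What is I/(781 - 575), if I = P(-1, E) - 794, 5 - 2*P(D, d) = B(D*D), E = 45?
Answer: -3979/1030 ≈ -3.8631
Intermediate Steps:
B(z) = 8 + z/5 + 2*z²/5 (B(z) = 8 + ((z² + z*z) + z)/5 = 8 + ((z² + z²) + z)/5 = 8 + (2*z² + z)/5 = 8 + (z + 2*z²)/5 = 8 + (z/5 + 2*z²/5) = 8 + z/5 + 2*z²/5)
P(D, d) = -3/2 - D⁴/5 - D²/10 (P(D, d) = 5/2 - (8 + (D*D)/5 + 2*(D*D)²/5)/2 = 5/2 - (8 + D²/5 + 2*(D²)²/5)/2 = 5/2 - (8 + D²/5 + 2*D⁴/5)/2 = 5/2 + (-4 - D⁴/5 - D²/10) = -3/2 - D⁴/5 - D²/10)
I = -3979/5 (I = (-3/2 - ⅕*(-1)⁴ - ⅒*(-1)²) - 794 = (-3/2 - ⅕*1 - ⅒*1) - 794 = (-3/2 - ⅕ - ⅒) - 794 = -9/5 - 794 = -3979/5 ≈ -795.80)
I/(781 - 575) = -3979/5/(781 - 575) = -3979/5/206 = (1/206)*(-3979/5) = -3979/1030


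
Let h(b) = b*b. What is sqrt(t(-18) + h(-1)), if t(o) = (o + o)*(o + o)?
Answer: sqrt(1297) ≈ 36.014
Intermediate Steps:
h(b) = b**2
t(o) = 4*o**2 (t(o) = (2*o)*(2*o) = 4*o**2)
sqrt(t(-18) + h(-1)) = sqrt(4*(-18)**2 + (-1)**2) = sqrt(4*324 + 1) = sqrt(1296 + 1) = sqrt(1297)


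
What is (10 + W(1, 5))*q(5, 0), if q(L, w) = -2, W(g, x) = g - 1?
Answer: -20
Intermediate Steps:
W(g, x) = -1 + g
(10 + W(1, 5))*q(5, 0) = (10 + (-1 + 1))*(-2) = (10 + 0)*(-2) = 10*(-2) = -20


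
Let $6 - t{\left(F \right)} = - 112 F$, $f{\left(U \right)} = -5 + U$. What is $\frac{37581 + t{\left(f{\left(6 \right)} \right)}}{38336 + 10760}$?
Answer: $\frac{37699}{49096} \approx 0.76786$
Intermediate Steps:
$t{\left(F \right)} = 6 + 112 F$ ($t{\left(F \right)} = 6 - - 112 F = 6 + 112 F$)
$\frac{37581 + t{\left(f{\left(6 \right)} \right)}}{38336 + 10760} = \frac{37581 + \left(6 + 112 \left(-5 + 6\right)\right)}{38336 + 10760} = \frac{37581 + \left(6 + 112 \cdot 1\right)}{49096} = \left(37581 + \left(6 + 112\right)\right) \frac{1}{49096} = \left(37581 + 118\right) \frac{1}{49096} = 37699 \cdot \frac{1}{49096} = \frac{37699}{49096}$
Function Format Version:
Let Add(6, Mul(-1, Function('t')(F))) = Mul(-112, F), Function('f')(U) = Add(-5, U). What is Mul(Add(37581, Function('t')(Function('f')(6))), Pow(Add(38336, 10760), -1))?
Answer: Rational(37699, 49096) ≈ 0.76786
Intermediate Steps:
Function('t')(F) = Add(6, Mul(112, F)) (Function('t')(F) = Add(6, Mul(-1, Mul(-112, F))) = Add(6, Mul(112, F)))
Mul(Add(37581, Function('t')(Function('f')(6))), Pow(Add(38336, 10760), -1)) = Mul(Add(37581, Add(6, Mul(112, Add(-5, 6)))), Pow(Add(38336, 10760), -1)) = Mul(Add(37581, Add(6, Mul(112, 1))), Pow(49096, -1)) = Mul(Add(37581, Add(6, 112)), Rational(1, 49096)) = Mul(Add(37581, 118), Rational(1, 49096)) = Mul(37699, Rational(1, 49096)) = Rational(37699, 49096)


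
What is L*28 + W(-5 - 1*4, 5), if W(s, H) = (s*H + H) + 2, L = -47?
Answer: -1354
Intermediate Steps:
W(s, H) = 2 + H + H*s (W(s, H) = (H*s + H) + 2 = (H + H*s) + 2 = 2 + H + H*s)
L*28 + W(-5 - 1*4, 5) = -47*28 + (2 + 5 + 5*(-5 - 1*4)) = -1316 + (2 + 5 + 5*(-5 - 4)) = -1316 + (2 + 5 + 5*(-9)) = -1316 + (2 + 5 - 45) = -1316 - 38 = -1354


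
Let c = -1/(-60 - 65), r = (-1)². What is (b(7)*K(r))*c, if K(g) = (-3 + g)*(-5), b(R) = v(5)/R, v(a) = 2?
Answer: 4/175 ≈ 0.022857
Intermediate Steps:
r = 1
b(R) = 2/R
K(g) = 15 - 5*g
c = 1/125 (c = -1/(-125) = -1*(-1/125) = 1/125 ≈ 0.0080000)
(b(7)*K(r))*c = ((2/7)*(15 - 5*1))*(1/125) = ((2*(⅐))*(15 - 5))*(1/125) = ((2/7)*10)*(1/125) = (20/7)*(1/125) = 4/175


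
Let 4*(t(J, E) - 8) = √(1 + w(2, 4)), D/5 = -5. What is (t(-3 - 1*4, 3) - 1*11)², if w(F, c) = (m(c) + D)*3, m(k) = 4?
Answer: (12 - I*√62)²/16 ≈ 5.125 - 11.811*I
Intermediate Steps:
D = -25 (D = 5*(-5) = -25)
w(F, c) = -63 (w(F, c) = (4 - 25)*3 = -21*3 = -63)
t(J, E) = 8 + I*√62/4 (t(J, E) = 8 + √(1 - 63)/4 = 8 + √(-62)/4 = 8 + (I*√62)/4 = 8 + I*√62/4)
(t(-3 - 1*4, 3) - 1*11)² = ((8 + I*√62/4) - 1*11)² = ((8 + I*√62/4) - 11)² = (-3 + I*√62/4)²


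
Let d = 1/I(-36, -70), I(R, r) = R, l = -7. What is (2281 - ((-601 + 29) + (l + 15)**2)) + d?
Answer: 100403/36 ≈ 2789.0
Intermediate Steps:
d = -1/36 (d = 1/(-36) = -1/36 ≈ -0.027778)
(2281 - ((-601 + 29) + (l + 15)**2)) + d = (2281 - ((-601 + 29) + (-7 + 15)**2)) - 1/36 = (2281 - (-572 + 8**2)) - 1/36 = (2281 - (-572 + 64)) - 1/36 = (2281 - 1*(-508)) - 1/36 = (2281 + 508) - 1/36 = 2789 - 1/36 = 100403/36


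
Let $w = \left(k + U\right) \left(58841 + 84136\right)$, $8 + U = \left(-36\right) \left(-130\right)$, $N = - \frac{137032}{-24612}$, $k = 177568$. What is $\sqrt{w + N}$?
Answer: $\frac{\sqrt{20132033169217506}}{879} \approx 1.6142 \cdot 10^{5}$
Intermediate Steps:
$N = \frac{4894}{879}$ ($N = \left(-137032\right) \left(- \frac{1}{24612}\right) = \frac{4894}{879} \approx 5.5677$)
$U = 4672$ ($U = -8 - -4680 = -8 + 4680 = 4672$)
$w = 26056128480$ ($w = \left(177568 + 4672\right) \left(58841 + 84136\right) = 182240 \cdot 142977 = 26056128480$)
$\sqrt{w + N} = \sqrt{26056128480 + \frac{4894}{879}} = \sqrt{\frac{22903336938814}{879}} = \frac{\sqrt{20132033169217506}}{879}$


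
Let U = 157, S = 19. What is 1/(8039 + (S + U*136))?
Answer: 1/29410 ≈ 3.4002e-5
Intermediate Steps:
1/(8039 + (S + U*136)) = 1/(8039 + (19 + 157*136)) = 1/(8039 + (19 + 21352)) = 1/(8039 + 21371) = 1/29410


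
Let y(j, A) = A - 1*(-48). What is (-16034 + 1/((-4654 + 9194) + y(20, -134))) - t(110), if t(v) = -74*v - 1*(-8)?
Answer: -35195507/4454 ≈ -7902.0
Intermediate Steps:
t(v) = 8 - 74*v (t(v) = -74*v + 8 = 8 - 74*v)
y(j, A) = 48 + A (y(j, A) = A + 48 = 48 + A)
(-16034 + 1/((-4654 + 9194) + y(20, -134))) - t(110) = (-16034 + 1/((-4654 + 9194) + (48 - 134))) - (8 - 74*110) = (-16034 + 1/(4540 - 86)) - (8 - 8140) = (-16034 + 1/4454) - 1*(-8132) = (-16034 + 1/4454) + 8132 = -71415435/4454 + 8132 = -35195507/4454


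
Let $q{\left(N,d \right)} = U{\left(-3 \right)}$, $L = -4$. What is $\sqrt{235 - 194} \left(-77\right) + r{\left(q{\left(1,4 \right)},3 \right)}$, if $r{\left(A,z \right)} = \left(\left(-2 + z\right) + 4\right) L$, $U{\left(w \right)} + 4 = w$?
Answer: $-20 - 77 \sqrt{41} \approx -513.04$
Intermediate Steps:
$U{\left(w \right)} = -4 + w$
$q{\left(N,d \right)} = -7$ ($q{\left(N,d \right)} = -4 - 3 = -7$)
$r{\left(A,z \right)} = -8 - 4 z$ ($r{\left(A,z \right)} = \left(\left(-2 + z\right) + 4\right) \left(-4\right) = \left(2 + z\right) \left(-4\right) = -8 - 4 z$)
$\sqrt{235 - 194} \left(-77\right) + r{\left(q{\left(1,4 \right)},3 \right)} = \sqrt{235 - 194} \left(-77\right) - 20 = \sqrt{41} \left(-77\right) - 20 = - 77 \sqrt{41} - 20 = -20 - 77 \sqrt{41}$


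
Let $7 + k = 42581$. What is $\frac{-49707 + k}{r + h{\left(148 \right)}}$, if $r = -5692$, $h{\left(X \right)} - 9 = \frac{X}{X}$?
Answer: $\frac{7133}{5682} \approx 1.2554$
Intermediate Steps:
$h{\left(X \right)} = 10$ ($h{\left(X \right)} = 9 + \frac{X}{X} = 9 + 1 = 10$)
$k = 42574$ ($k = -7 + 42581 = 42574$)
$\frac{-49707 + k}{r + h{\left(148 \right)}} = \frac{-49707 + 42574}{-5692 + 10} = - \frac{7133}{-5682} = \left(-7133\right) \left(- \frac{1}{5682}\right) = \frac{7133}{5682}$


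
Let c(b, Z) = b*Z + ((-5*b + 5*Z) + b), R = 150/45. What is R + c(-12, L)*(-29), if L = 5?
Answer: -1121/3 ≈ -373.67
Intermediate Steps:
R = 10/3 (R = 150*(1/45) = 10/3 ≈ 3.3333)
c(b, Z) = -4*b + 5*Z + Z*b (c(b, Z) = Z*b + (-4*b + 5*Z) = -4*b + 5*Z + Z*b)
R + c(-12, L)*(-29) = 10/3 + (-4*(-12) + 5*5 + 5*(-12))*(-29) = 10/3 + (48 + 25 - 60)*(-29) = 10/3 + 13*(-29) = 10/3 - 377 = -1121/3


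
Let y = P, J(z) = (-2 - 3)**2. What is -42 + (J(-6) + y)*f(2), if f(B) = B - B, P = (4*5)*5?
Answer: -42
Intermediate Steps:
J(z) = 25 (J(z) = (-5)**2 = 25)
P = 100 (P = 20*5 = 100)
f(B) = 0
y = 100
-42 + (J(-6) + y)*f(2) = -42 + (25 + 100)*0 = -42 + 125*0 = -42 + 0 = -42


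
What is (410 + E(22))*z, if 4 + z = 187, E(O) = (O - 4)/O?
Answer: 826977/11 ≈ 75180.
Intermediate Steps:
E(O) = (-4 + O)/O
z = 183 (z = -4 + 187 = 183)
(410 + E(22))*z = (410 + (-4 + 22)/22)*183 = (410 + (1/22)*18)*183 = (410 + 9/11)*183 = (4519/11)*183 = 826977/11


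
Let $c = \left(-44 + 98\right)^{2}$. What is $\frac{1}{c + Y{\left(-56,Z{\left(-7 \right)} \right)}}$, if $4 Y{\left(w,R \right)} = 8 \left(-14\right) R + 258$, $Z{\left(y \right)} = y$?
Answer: $\frac{2}{6353} \approx 0.00031481$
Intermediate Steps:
$Y{\left(w,R \right)} = \frac{129}{2} - 28 R$ ($Y{\left(w,R \right)} = \frac{8 \left(-14\right) R + 258}{4} = \frac{- 112 R + 258}{4} = \frac{258 - 112 R}{4} = \frac{129}{2} - 28 R$)
$c = 2916$ ($c = 54^{2} = 2916$)
$\frac{1}{c + Y{\left(-56,Z{\left(-7 \right)} \right)}} = \frac{1}{2916 + \left(\frac{129}{2} - -196\right)} = \frac{1}{2916 + \left(\frac{129}{2} + 196\right)} = \frac{1}{2916 + \frac{521}{2}} = \frac{1}{\frac{6353}{2}} = \frac{2}{6353}$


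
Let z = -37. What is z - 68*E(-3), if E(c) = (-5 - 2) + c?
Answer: 643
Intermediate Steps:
E(c) = -7 + c
z - 68*E(-3) = -37 - 68*(-7 - 3) = -37 - 68*(-10) = -37 + 680 = 643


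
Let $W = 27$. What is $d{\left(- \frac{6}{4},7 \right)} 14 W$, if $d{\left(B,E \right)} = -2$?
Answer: $-756$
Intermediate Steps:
$d{\left(- \frac{6}{4},7 \right)} 14 W = \left(-2\right) 14 \cdot 27 = \left(-28\right) 27 = -756$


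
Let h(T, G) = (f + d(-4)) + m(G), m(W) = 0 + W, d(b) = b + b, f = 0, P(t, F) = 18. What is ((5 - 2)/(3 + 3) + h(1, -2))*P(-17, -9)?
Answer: -171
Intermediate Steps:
d(b) = 2*b
m(W) = W
h(T, G) = -8 + G (h(T, G) = (0 + 2*(-4)) + G = (0 - 8) + G = -8 + G)
((5 - 2)/(3 + 3) + h(1, -2))*P(-17, -9) = ((5 - 2)/(3 + 3) + (-8 - 2))*18 = (3/6 - 10)*18 = (3*(⅙) - 10)*18 = (½ - 10)*18 = -19/2*18 = -171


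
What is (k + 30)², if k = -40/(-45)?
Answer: 77284/81 ≈ 954.12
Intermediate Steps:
k = 8/9 (k = -40*(-1/45) = 8/9 ≈ 0.88889)
(k + 30)² = (8/9 + 30)² = (278/9)² = 77284/81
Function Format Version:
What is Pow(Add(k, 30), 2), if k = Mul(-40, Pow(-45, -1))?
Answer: Rational(77284, 81) ≈ 954.12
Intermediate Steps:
k = Rational(8, 9) (k = Mul(-40, Rational(-1, 45)) = Rational(8, 9) ≈ 0.88889)
Pow(Add(k, 30), 2) = Pow(Add(Rational(8, 9), 30), 2) = Pow(Rational(278, 9), 2) = Rational(77284, 81)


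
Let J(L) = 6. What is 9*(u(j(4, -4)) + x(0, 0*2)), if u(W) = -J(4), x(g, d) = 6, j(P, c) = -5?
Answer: 0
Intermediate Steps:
u(W) = -6 (u(W) = -1*6 = -6)
9*(u(j(4, -4)) + x(0, 0*2)) = 9*(-6 + 6) = 9*0 = 0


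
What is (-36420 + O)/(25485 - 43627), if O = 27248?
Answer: 4586/9071 ≈ 0.50557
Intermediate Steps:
(-36420 + O)/(25485 - 43627) = (-36420 + 27248)/(25485 - 43627) = -9172/(-18142) = -9172*(-1/18142) = 4586/9071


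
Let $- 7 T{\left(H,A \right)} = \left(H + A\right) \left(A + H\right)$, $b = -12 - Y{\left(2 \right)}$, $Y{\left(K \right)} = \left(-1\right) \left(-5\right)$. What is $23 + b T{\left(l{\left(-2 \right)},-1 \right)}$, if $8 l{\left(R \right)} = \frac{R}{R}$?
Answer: $\frac{1591}{64} \approx 24.859$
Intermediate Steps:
$Y{\left(K \right)} = 5$
$l{\left(R \right)} = \frac{1}{8}$ ($l{\left(R \right)} = \frac{R \frac{1}{R}}{8} = \frac{1}{8} \cdot 1 = \frac{1}{8}$)
$b = -17$ ($b = -12 - 5 = -17$)
$T{\left(H,A \right)} = - \frac{\left(A + H\right)^{2}}{7}$ ($T{\left(H,A \right)} = - \frac{\left(H + A\right) \left(A + H\right)}{7} = - \frac{\left(A + H\right) \left(A + H\right)}{7} = - \frac{\left(A + H\right)^{2}}{7}$)
$23 + b T{\left(l{\left(-2 \right)},-1 \right)} = 23 - 17 \left(- \frac{\left(-1 + \frac{1}{8}\right)^{2}}{7}\right) = 23 - 17 \left(- \frac{\left(- \frac{7}{8}\right)^{2}}{7}\right) = 23 - 17 \left(\left(- \frac{1}{7}\right) \frac{49}{64}\right) = 23 - - \frac{119}{64} = 23 + \frac{119}{64} = \frac{1591}{64}$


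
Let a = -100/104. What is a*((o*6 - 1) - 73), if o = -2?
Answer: 1075/13 ≈ 82.692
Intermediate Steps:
a = -25/26 (a = -100*1/104 = -25/26 ≈ -0.96154)
a*((o*6 - 1) - 73) = -25*((-2*6 - 1) - 73)/26 = -25*((-12 - 1) - 73)/26 = -25*(-13 - 73)/26 = -25/26*(-86) = 1075/13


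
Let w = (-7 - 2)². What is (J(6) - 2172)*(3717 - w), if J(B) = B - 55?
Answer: -8075556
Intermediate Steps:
J(B) = -55 + B
w = 81 (w = (-9)² = 81)
(J(6) - 2172)*(3717 - w) = ((-55 + 6) - 2172)*(3717 - 1*81) = (-49 - 2172)*(3717 - 81) = -2221*3636 = -8075556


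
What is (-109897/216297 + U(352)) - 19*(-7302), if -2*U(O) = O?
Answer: 29970435017/216297 ≈ 1.3856e+5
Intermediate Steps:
U(O) = -O/2
(-109897/216297 + U(352)) - 19*(-7302) = (-109897/216297 - ½*352) - 19*(-7302) = (-109897*1/216297 - 176) + 138738 = (-109897/216297 - 176) + 138738 = -38178169/216297 + 138738 = 29970435017/216297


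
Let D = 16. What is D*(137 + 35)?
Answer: 2752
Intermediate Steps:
D*(137 + 35) = 16*(137 + 35) = 16*172 = 2752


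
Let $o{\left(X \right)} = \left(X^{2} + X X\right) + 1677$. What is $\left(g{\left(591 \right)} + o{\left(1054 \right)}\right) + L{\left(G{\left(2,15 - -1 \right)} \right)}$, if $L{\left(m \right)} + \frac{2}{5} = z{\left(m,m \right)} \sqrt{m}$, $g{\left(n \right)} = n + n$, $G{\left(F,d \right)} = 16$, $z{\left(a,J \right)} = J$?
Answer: $\frac{11123773}{5} \approx 2.2248 \cdot 10^{6}$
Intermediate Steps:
$o{\left(X \right)} = 1677 + 2 X^{2}$ ($o{\left(X \right)} = \left(X^{2} + X^{2}\right) + 1677 = 2 X^{2} + 1677 = 1677 + 2 X^{2}$)
$g{\left(n \right)} = 2 n$
$L{\left(m \right)} = - \frac{2}{5} + m^{\frac{3}{2}}$ ($L{\left(m \right)} = - \frac{2}{5} + m \sqrt{m} = - \frac{2}{5} + m^{\frac{3}{2}}$)
$\left(g{\left(591 \right)} + o{\left(1054 \right)}\right) + L{\left(G{\left(2,15 - -1 \right)} \right)} = \left(2 \cdot 591 + \left(1677 + 2 \cdot 1054^{2}\right)\right) - \left(\frac{2}{5} - 16^{\frac{3}{2}}\right) = \left(1182 + \left(1677 + 2 \cdot 1110916\right)\right) + \left(- \frac{2}{5} + 64\right) = \left(1182 + \left(1677 + 2221832\right)\right) + \frac{318}{5} = \left(1182 + 2223509\right) + \frac{318}{5} = 2224691 + \frac{318}{5} = \frac{11123773}{5}$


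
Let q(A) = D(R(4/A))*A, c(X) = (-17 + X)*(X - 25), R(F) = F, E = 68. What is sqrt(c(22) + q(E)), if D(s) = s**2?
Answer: I*sqrt(4267)/17 ≈ 3.8425*I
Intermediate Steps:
c(X) = (-25 + X)*(-17 + X) (c(X) = (-17 + X)*(-25 + X) = (-25 + X)*(-17 + X))
q(A) = 16/A (q(A) = (4/A)**2*A = (16/A**2)*A = 16/A)
sqrt(c(22) + q(E)) = sqrt((425 + 22**2 - 42*22) + 16/68) = sqrt((425 + 484 - 924) + 16*(1/68)) = sqrt(-15 + 4/17) = sqrt(-251/17) = I*sqrt(4267)/17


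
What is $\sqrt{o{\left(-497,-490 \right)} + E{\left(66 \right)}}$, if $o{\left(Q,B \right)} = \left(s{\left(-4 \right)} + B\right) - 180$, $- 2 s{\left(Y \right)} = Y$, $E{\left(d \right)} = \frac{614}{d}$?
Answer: $\frac{i \sqrt{717321}}{33} \approx 25.665 i$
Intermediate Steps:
$s{\left(Y \right)} = - \frac{Y}{2}$
$o{\left(Q,B \right)} = -178 + B$ ($o{\left(Q,B \right)} = \left(\left(- \frac{1}{2}\right) \left(-4\right) + B\right) - 180 = \left(2 + B\right) - 180 = -178 + B$)
$\sqrt{o{\left(-497,-490 \right)} + E{\left(66 \right)}} = \sqrt{\left(-178 - 490\right) + \frac{614}{66}} = \sqrt{-668 + 614 \cdot \frac{1}{66}} = \sqrt{-668 + \frac{307}{33}} = \sqrt{- \frac{21737}{33}} = \frac{i \sqrt{717321}}{33}$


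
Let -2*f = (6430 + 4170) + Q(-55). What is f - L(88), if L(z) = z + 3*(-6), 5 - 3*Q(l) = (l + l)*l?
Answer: -8725/2 ≈ -4362.5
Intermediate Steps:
Q(l) = 5/3 - 2*l²/3 (Q(l) = 5/3 - (l + l)*l/3 = 5/3 - 2*l*l/3 = 5/3 - 2*l²/3)
L(z) = -18 + z (L(z) = z - 18 = -18 + z)
f = -8585/2 (f = -((6430 + 4170) + (5/3 - ⅔*(-55)²))/2 = -(10600 + (5/3 - ⅔*3025))/2 = -(10600 + (5/3 - 6050/3))/2 = -(10600 - 2015)/2 = -½*8585 = -8585/2 ≈ -4292.5)
f - L(88) = -8585/2 - (-18 + 88) = -8585/2 - 1*70 = -8585/2 - 70 = -8725/2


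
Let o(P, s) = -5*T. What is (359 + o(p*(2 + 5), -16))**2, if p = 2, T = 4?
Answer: 114921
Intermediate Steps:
o(P, s) = -20 (o(P, s) = -5*4 = -20)
(359 + o(p*(2 + 5), -16))**2 = (359 - 20)**2 = 339**2 = 114921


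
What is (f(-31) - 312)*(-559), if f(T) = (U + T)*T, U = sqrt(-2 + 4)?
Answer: -362791 + 17329*sqrt(2) ≈ -3.3828e+5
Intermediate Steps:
U = sqrt(2) ≈ 1.4142
f(T) = T*(T + sqrt(2)) (f(T) = (sqrt(2) + T)*T = (T + sqrt(2))*T = T*(T + sqrt(2)))
(f(-31) - 312)*(-559) = (-31*(-31 + sqrt(2)) - 312)*(-559) = ((961 - 31*sqrt(2)) - 312)*(-559) = (649 - 31*sqrt(2))*(-559) = -362791 + 17329*sqrt(2)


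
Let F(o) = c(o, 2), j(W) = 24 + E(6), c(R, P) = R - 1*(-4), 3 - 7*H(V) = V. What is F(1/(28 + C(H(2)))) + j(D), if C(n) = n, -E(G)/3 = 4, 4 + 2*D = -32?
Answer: 3159/197 ≈ 16.036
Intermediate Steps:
D = -18 (D = -2 + (½)*(-32) = -2 - 16 = -18)
E(G) = -12 (E(G) = -3*4 = -12)
H(V) = 3/7 - V/7
c(R, P) = 4 + R (c(R, P) = R + 4 = 4 + R)
j(W) = 12 (j(W) = 24 - 12 = 12)
F(o) = 4 + o
F(1/(28 + C(H(2)))) + j(D) = (4 + 1/(28 + (3/7 - ⅐*2))) + 12 = (4 + 1/(28 + (3/7 - 2/7))) + 12 = (4 + 1/(28 + ⅐)) + 12 = (4 + 1/(197/7)) + 12 = (4 + 7/197) + 12 = 795/197 + 12 = 3159/197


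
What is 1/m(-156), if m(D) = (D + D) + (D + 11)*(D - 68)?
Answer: 1/32168 ≈ 3.1087e-5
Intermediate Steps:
m(D) = 2*D + (-68 + D)*(11 + D) (m(D) = 2*D + (11 + D)*(-68 + D) = 2*D + (-68 + D)*(11 + D))
1/m(-156) = 1/(-748 + (-156)² - 55*(-156)) = 1/(-748 + 24336 + 8580) = 1/32168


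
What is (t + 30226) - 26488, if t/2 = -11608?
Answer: -19478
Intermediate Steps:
t = -23216 (t = 2*(-11608) = -23216)
(t + 30226) - 26488 = (-23216 + 30226) - 26488 = 7010 - 26488 = -19478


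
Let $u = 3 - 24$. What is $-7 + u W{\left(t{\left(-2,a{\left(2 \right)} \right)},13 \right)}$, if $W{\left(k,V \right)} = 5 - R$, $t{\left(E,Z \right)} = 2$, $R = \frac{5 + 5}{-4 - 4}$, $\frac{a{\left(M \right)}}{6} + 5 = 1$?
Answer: $- \frac{553}{4} \approx -138.25$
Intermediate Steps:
$a{\left(M \right)} = -24$ ($a{\left(M \right)} = -30 + 6 \cdot 1 = -30 + 6 = -24$)
$R = - \frac{5}{4}$ ($R = \frac{10}{-8} = 10 \left(- \frac{1}{8}\right) = - \frac{5}{4} \approx -1.25$)
$W{\left(k,V \right)} = \frac{25}{4}$ ($W{\left(k,V \right)} = 5 - - \frac{5}{4} = 5 + \frac{5}{4} = \frac{25}{4}$)
$u = -21$ ($u = 3 - 24 = -21$)
$-7 + u W{\left(t{\left(-2,a{\left(2 \right)} \right)},13 \right)} = -7 - \frac{525}{4} = - \frac{553}{4}$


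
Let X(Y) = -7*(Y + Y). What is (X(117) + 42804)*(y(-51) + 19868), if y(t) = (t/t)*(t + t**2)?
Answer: 922859388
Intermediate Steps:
X(Y) = -14*Y
y(t) = t + t**2 (y(t) = 1*(t + t**2) = t + t**2)
(X(117) + 42804)*(y(-51) + 19868) = (-14*117 + 42804)*(-51*(1 - 51) + 19868) = (-1638 + 42804)*(-51*(-50) + 19868) = 41166*(2550 + 19868) = 41166*22418 = 922859388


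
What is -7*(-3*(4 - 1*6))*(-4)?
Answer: 168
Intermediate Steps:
-7*(-3*(4 - 1*6))*(-4) = -7*(-3*(4 - 6))*(-4) = -7*(-3*(-2))*(-4) = -42*(-4) = -7*(-24) = 168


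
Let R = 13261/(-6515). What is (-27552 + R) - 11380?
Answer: -253655241/6515 ≈ -38934.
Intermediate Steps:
R = -13261/6515 (R = 13261*(-1/6515) = -13261/6515 ≈ -2.0355)
(-27552 + R) - 11380 = (-27552 - 13261/6515) - 11380 = -179514541/6515 - 11380 = -253655241/6515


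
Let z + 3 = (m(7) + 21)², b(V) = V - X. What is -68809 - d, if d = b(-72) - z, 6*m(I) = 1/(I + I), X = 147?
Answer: -480876983/7056 ≈ -68152.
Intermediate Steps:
m(I) = 1/(12*I) (m(I) = 1/(6*(I + I)) = 1/(6*((2*I))) = (1/(2*I))/6 = 1/(12*I))
b(V) = -147 + V (b(V) = V - 1*147 = V - 147 = -147 + V)
z = 3094057/7056 (z = -3 + ((1/12)/7 + 21)² = -3 + ((1/12)*(⅐) + 21)² = -3 + (1/84 + 21)² = -3 + (1765/84)² = -3 + 3115225/7056 = 3094057/7056 ≈ 438.50)
d = -4639321/7056 (d = (-147 - 72) - 1*3094057/7056 = -219 - 3094057/7056 = -4639321/7056 ≈ -657.50)
-68809 - d = -68809 - 1*(-4639321/7056) = -68809 + 4639321/7056 = -480876983/7056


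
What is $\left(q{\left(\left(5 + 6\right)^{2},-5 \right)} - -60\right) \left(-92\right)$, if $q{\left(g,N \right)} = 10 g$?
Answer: $-116840$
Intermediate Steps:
$\left(q{\left(\left(5 + 6\right)^{2},-5 \right)} - -60\right) \left(-92\right) = \left(10 \left(5 + 6\right)^{2} - -60\right) \left(-92\right) = \left(10 \cdot 11^{2} + 60\right) \left(-92\right) = \left(10 \cdot 121 + 60\right) \left(-92\right) = \left(1210 + 60\right) \left(-92\right) = 1270 \left(-92\right) = -116840$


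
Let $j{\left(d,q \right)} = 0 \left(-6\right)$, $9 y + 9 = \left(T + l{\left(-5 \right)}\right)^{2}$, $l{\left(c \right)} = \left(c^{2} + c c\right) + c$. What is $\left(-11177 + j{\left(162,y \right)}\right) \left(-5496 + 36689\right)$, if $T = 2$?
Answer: $-348644161$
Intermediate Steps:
$l{\left(c \right)} = c + 2 c^{2}$ ($l{\left(c \right)} = \left(c^{2} + c^{2}\right) + c = 2 c^{2} + c = c + 2 c^{2}$)
$y = \frac{2200}{9}$ ($y = -1 + \frac{\left(2 - 5 \left(1 + 2 \left(-5\right)\right)\right)^{2}}{9} = -1 + \frac{\left(2 - 5 \left(1 - 10\right)\right)^{2}}{9} = -1 + \frac{\left(2 - -45\right)^{2}}{9} = -1 + \frac{\left(2 + 45\right)^{2}}{9} = -1 + \frac{47^{2}}{9} = -1 + \frac{1}{9} \cdot 2209 = -1 + \frac{2209}{9} = \frac{2200}{9} \approx 244.44$)
$j{\left(d,q \right)} = 0$
$\left(-11177 + j{\left(162,y \right)}\right) \left(-5496 + 36689\right) = \left(-11177 + 0\right) \left(-5496 + 36689\right) = \left(-11177\right) 31193 = -348644161$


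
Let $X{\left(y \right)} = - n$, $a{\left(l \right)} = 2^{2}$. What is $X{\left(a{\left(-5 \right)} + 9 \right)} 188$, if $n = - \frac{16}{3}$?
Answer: $\frac{3008}{3} \approx 1002.7$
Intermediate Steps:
$n = - \frac{16}{3}$ ($n = \left(-16\right) \frac{1}{3} = - \frac{16}{3} \approx -5.3333$)
$a{\left(l \right)} = 4$
$X{\left(y \right)} = \frac{16}{3}$ ($X{\left(y \right)} = \left(-1\right) \left(- \frac{16}{3}\right) = \frac{16}{3}$)
$X{\left(a{\left(-5 \right)} + 9 \right)} 188 = \frac{16}{3} \cdot 188 = \frac{3008}{3}$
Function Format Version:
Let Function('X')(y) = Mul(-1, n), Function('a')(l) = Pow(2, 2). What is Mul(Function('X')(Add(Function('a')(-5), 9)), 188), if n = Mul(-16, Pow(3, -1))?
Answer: Rational(3008, 3) ≈ 1002.7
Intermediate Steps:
n = Rational(-16, 3) (n = Mul(-16, Rational(1, 3)) = Rational(-16, 3) ≈ -5.3333)
Function('a')(l) = 4
Function('X')(y) = Rational(16, 3) (Function('X')(y) = Mul(-1, Rational(-16, 3)) = Rational(16, 3))
Mul(Function('X')(Add(Function('a')(-5), 9)), 188) = Mul(Rational(16, 3), 188) = Rational(3008, 3)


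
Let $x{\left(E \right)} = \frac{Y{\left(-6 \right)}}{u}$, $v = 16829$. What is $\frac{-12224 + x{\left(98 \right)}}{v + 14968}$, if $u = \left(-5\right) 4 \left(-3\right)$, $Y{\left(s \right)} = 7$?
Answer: $- \frac{733433}{1907820} \approx -0.38444$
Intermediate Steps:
$u = 60$ ($u = \left(-20\right) \left(-3\right) = 60$)
$x{\left(E \right)} = \frac{7}{60}$
$\frac{-12224 + x{\left(98 \right)}}{v + 14968} = \frac{-12224 + \frac{7}{60}}{16829 + 14968} = - \frac{733433}{60 \cdot 31797} = \left(- \frac{733433}{60}\right) \frac{1}{31797} = - \frac{733433}{1907820}$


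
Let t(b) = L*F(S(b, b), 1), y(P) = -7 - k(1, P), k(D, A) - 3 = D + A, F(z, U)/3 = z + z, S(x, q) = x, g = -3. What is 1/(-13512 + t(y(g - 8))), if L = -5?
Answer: -1/13512 ≈ -7.4008e-5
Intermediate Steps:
F(z, U) = 6*z (F(z, U) = 3*(z + z) = 3*(2*z) = 6*z)
k(D, A) = 3 + A + D (k(D, A) = 3 + (D + A) = 3 + (A + D) = 3 + A + D)
y(P) = -11 - P (y(P) = -7 - (3 + P + 1) = -7 - (4 + P) = -7 + (-4 - P) = -11 - P)
t(b) = -30*b
1/(-13512 + t(y(g - 8))) = 1/(-13512 - 30*(-11 - (-3 - 8))) = 1/(-13512 - 30*(-11 - 1*(-11))) = 1/(-13512 - 30*(-11 + 11)) = 1/(-13512 - 30*0) = 1/(-13512 + 0) = 1/(-13512) = -1/13512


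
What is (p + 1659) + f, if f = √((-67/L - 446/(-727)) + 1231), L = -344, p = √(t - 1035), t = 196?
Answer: 1659 + √19260556142642/125044 + I*√839 ≈ 1694.1 + 28.965*I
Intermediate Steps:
p = I*√839 (p = √(196 - 1035) = √(-839) = I*√839 ≈ 28.965*I)
f = √19260556142642/125044 (f = √((-67/(-344) - 446/(-727)) + 1231) = √((-67*(-1/344) - 446*(-1/727)) + 1231) = √((67/344 + 446/727) + 1231) = √(202133/250088 + 1231) = √(308060461/250088) = √19260556142642/125044 ≈ 35.097)
(p + 1659) + f = (I*√839 + 1659) + √19260556142642/125044 = (1659 + I*√839) + √19260556142642/125044 = 1659 + √19260556142642/125044 + I*√839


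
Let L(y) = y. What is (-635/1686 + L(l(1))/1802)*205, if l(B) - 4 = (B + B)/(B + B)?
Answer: -58211800/759543 ≈ -76.641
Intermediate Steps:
l(B) = 5 (l(B) = 4 + (B + B)/(B + B) = 4 + (2*B)/((2*B)) = 4 + (2*B)*(1/(2*B)) = 4 + 1 = 5)
(-635/1686 + L(l(1))/1802)*205 = (-635/1686 + 5/1802)*205 = -283960/759543*205 = -58211800/759543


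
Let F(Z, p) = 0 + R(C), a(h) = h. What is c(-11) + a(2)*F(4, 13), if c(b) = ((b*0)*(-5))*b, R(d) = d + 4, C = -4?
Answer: 0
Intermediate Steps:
R(d) = 4 + d
F(Z, p) = 0 (F(Z, p) = 0 + (4 - 4) = 0 + 0 = 0)
c(b) = 0 (c(b) = (0*(-5))*b = 0*b = 0)
c(-11) + a(2)*F(4, 13) = 0 + 2*0 = 0 + 0 = 0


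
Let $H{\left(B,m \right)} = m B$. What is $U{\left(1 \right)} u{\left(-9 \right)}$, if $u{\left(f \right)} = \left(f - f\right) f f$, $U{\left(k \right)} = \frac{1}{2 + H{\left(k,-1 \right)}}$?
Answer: $0$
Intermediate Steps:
$H{\left(B,m \right)} = B m$
$U{\left(k \right)} = \frac{1}{2 - k}$ ($U{\left(k \right)} = \frac{1}{2 + k \left(-1\right)} = \frac{1}{2 - k}$)
$u{\left(f \right)} = 0$ ($u{\left(f \right)} = 0 f f = 0 f = 0$)
$U{\left(1 \right)} u{\left(-9 \right)} = \frac{1}{2 - 1} \cdot 0 = 1^{-1} \cdot 0 = 1 \cdot 0 = 0$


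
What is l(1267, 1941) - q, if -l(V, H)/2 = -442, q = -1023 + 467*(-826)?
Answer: 387649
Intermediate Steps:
q = -386765 (q = -1023 - 385742 = -386765)
l(V, H) = 884 (l(V, H) = -2*(-442) = 884)
l(1267, 1941) - q = 884 - 1*(-386765) = 884 + 386765 = 387649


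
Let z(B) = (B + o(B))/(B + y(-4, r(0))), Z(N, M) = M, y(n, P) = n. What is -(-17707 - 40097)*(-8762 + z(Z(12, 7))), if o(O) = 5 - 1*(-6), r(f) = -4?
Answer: -506131824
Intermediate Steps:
o(O) = 11 (o(O) = 5 + 6 = 11)
z(B) = (11 + B)/(-4 + B) (z(B) = (B + 11)/(B - 4) = (11 + B)/(-4 + B))
-(-17707 - 40097)*(-8762 + z(Z(12, 7))) = -(-17707 - 40097)*(-8762 + (11 + 7)/(-4 + 7)) = -(-57804)*(-8762 + 18/3) = -(-57804)*(-8762 + (⅓)*18) = -(-57804)*(-8762 + 6) = -(-57804)*(-8756) = -1*506131824 = -506131824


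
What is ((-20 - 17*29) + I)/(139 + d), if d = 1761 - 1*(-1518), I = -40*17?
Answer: -1193/3418 ≈ -0.34903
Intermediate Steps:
I = -680
d = 3279 (d = 1761 + 1518 = 3279)
((-20 - 17*29) + I)/(139 + d) = ((-20 - 17*29) - 680)/(139 + 3279) = ((-20 - 493) - 680)/3418 = (-513 - 680)*(1/3418) = -1193*1/3418 = -1193/3418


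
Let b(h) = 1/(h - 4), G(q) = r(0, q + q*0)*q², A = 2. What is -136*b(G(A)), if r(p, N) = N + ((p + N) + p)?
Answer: -34/3 ≈ -11.333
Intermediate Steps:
r(p, N) = 2*N + 2*p (r(p, N) = N + ((N + p) + p) = N + (N + 2*p) = 2*N + 2*p)
G(q) = 2*q³ (G(q) = (2*(q + q*0) + 2*0)*q² = (2*(q + 0) + 0)*q² = (2*q + 0)*q² = (2*q)*q² = 2*q³)
b(h) = 1/(-4 + h)
-136*b(G(A)) = -136/(-4 + 2*2³) = -136/(-4 + 2*8) = -136/(-4 + 16) = -136/12 = -136*1/12 = -34/3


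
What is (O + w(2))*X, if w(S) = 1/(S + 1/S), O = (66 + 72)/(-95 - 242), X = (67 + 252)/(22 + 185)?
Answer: -5104/348795 ≈ -0.014633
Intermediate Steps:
X = 319/207 ≈ 1.5411
O = -138/337 (O = 138/(-337) = 138*(-1/337) = -138/337 ≈ -0.40950)
w(S) = 1/(S + 1/S)
(O + w(2))*X = (-138/337 + 2/(1 + 2²))*(319/207) = (-138/337 + 2/(1 + 4))*(319/207) = (-138/337 + 2/5)*(319/207) = (-138/337 + 2*(⅕))*(319/207) = (-138/337 + ⅖)*(319/207) = -16/1685*319/207 = -5104/348795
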